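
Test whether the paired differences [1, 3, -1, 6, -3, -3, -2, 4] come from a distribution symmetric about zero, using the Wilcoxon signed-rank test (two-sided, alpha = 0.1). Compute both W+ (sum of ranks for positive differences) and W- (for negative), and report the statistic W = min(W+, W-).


Step 1: Drop any zero differences (none here) and take |d_i|.
|d| = [1, 3, 1, 6, 3, 3, 2, 4]
Step 2: Midrank |d_i| (ties get averaged ranks).
ranks: |1|->1.5, |3|->5, |1|->1.5, |6|->8, |3|->5, |3|->5, |2|->3, |4|->7
Step 3: Attach original signs; sum ranks with positive sign and with negative sign.
W+ = 1.5 + 5 + 8 + 7 = 21.5
W- = 1.5 + 5 + 5 + 3 = 14.5
(Check: W+ + W- = 36 should equal n(n+1)/2 = 36.)
Step 4: Test statistic W = min(W+, W-) = 14.5.
Step 5: Ties in |d|, so use the tie-corrected normal approximation.
        E[W] = n(n+1)/4 = 8*9/4 = 18.
        Tie groups: |d|=1 (t=2), |d|=3 (t=3); sum(t^3 - t) = 30.
        Var[W] = n(n+1)(2n+1)/24 - sum(t^3-t)/48 = 1224/24 - 30/48 = 50.375.
        z = (W - E[W]) / sqrt(Var[W]) = (14.5 - 18) / 7.0975 = -0.4931.
        Two-sided p = 2*Phi(z) = 0.621921.
Step 6: alpha = 0.1. fail to reject H0.

W+ = 21.5, W- = 14.5, W = min = 14.5, p = 0.621921, fail to reject H0.


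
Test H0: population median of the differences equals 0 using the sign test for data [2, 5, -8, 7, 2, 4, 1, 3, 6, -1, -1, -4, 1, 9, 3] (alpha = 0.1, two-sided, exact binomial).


Step 1: Discard zero differences. Original n = 15; n_eff = number of nonzero differences = 15.
Nonzero differences (with sign): +2, +5, -8, +7, +2, +4, +1, +3, +6, -1, -1, -4, +1, +9, +3
Step 2: Count signs: positive = 11, negative = 4.
Step 3: Under H0: P(positive) = 0.5, so the number of positives S ~ Bin(15, 0.5).
Step 4: Two-sided exact p-value = sum of Bin(15,0.5) probabilities at or below the observed probability = 0.118469.
Step 5: alpha = 0.1. fail to reject H0.

n_eff = 15, pos = 11, neg = 4, p = 0.118469, fail to reject H0.


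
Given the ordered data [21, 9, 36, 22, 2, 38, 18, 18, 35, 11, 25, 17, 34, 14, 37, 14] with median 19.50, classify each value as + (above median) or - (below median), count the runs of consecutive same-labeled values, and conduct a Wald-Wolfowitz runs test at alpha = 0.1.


Step 1: Compute median = 19.50; label A = above, B = below.
Labels in order: ABAABABBABABABAB  (n_A = 8, n_B = 8)
Step 2: Count runs R = 14.
Step 3: Under H0 (random ordering), E[R] = 2*n_A*n_B/(n_A+n_B) + 1 = 2*8*8/16 + 1 = 9.0000.
        Var[R] = 2*n_A*n_B*(2*n_A*n_B - n_A - n_B) / ((n_A+n_B)^2 * (n_A+n_B-1)) = 14336/3840 = 3.7333.
        SD[R] = 1.9322.
Step 4: Continuity-corrected z = (R - 0.5 - E[R]) / SD[R] = (14 - 0.5 - 9.0000) / 1.9322 = 2.3290.
Step 5: Two-sided p-value via normal approximation = 2*(1 - Phi(|z|)) = 0.019861.
Step 6: alpha = 0.1. reject H0.

R = 14, z = 2.3290, p = 0.019861, reject H0.


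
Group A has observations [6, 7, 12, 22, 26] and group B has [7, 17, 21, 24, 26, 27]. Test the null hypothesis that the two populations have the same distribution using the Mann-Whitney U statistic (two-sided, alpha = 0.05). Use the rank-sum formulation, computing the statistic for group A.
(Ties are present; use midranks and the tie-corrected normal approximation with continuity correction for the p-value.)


Step 1: Combine and sort all 11 observations; assign midranks.
sorted (value, group): (6,X), (7,X), (7,Y), (12,X), (17,Y), (21,Y), (22,X), (24,Y), (26,X), (26,Y), (27,Y)
ranks: 6->1, 7->2.5, 7->2.5, 12->4, 17->5, 21->6, 22->7, 24->8, 26->9.5, 26->9.5, 27->11
Step 2: Rank sum for X: R1 = 1 + 2.5 + 4 + 7 + 9.5 = 24.
Step 3: U_X = R1 - n1(n1+1)/2 = 24 - 5*6/2 = 24 - 15 = 9.
       U_Y = n1*n2 - U_X = 30 - 9 = 21.
Step 4: Ties are present, so use the tie-corrected normal approximation (with continuity correction) for the p-value.
Step 5: p-value = 0.313093; compare to alpha = 0.05. fail to reject H0.

U_X = 9, p = 0.313093, fail to reject H0 at alpha = 0.05.


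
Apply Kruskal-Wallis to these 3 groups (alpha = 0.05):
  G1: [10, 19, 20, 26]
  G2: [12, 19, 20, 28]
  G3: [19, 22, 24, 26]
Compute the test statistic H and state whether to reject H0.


Step 1: Combine all N = 12 observations and assign midranks.
sorted (value, group, rank): (10,G1,1), (12,G2,2), (19,G1,4), (19,G2,4), (19,G3,4), (20,G1,6.5), (20,G2,6.5), (22,G3,8), (24,G3,9), (26,G1,10.5), (26,G3,10.5), (28,G2,12)
Step 2: Sum ranks within each group.
R_1 = 22 (n_1 = 4)
R_2 = 24.5 (n_2 = 4)
R_3 = 31.5 (n_3 = 4)
Step 3: H = 12/(N(N+1)) * sum(R_i^2/n_i) - 3(N+1)
     = 12/(12*13) * (22^2/4 + 24.5^2/4 + 31.5^2/4) - 3*13
     = 0.076923 * 519.125 - 39
     = 0.932692.
Step 4: Ties present; correction factor C = 1 - 36/(12^3 - 12) = 0.979021. Corrected H = 0.932692 / 0.979021 = 0.952679.
Step 5: Under H0, H ~ chi^2(2); p-value = 0.621053.
Step 6: alpha = 0.05. fail to reject H0.

H = 0.9527, df = 2, p = 0.621053, fail to reject H0.


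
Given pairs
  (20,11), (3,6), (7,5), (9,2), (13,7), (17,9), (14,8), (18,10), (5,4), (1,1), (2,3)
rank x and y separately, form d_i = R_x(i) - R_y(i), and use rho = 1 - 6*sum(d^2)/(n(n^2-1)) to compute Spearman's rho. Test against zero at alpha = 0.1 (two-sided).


Step 1: Rank x and y separately (midranks; no ties here).
rank(x): 20->11, 3->3, 7->5, 9->6, 13->7, 17->9, 14->8, 18->10, 5->4, 1->1, 2->2
rank(y): 11->11, 6->6, 5->5, 2->2, 7->7, 9->9, 8->8, 10->10, 4->4, 1->1, 3->3
Step 2: d_i = R_x(i) - R_y(i); compute d_i^2.
  (11-11)^2=0, (3-6)^2=9, (5-5)^2=0, (6-2)^2=16, (7-7)^2=0, (9-9)^2=0, (8-8)^2=0, (10-10)^2=0, (4-4)^2=0, (1-1)^2=0, (2-3)^2=1
sum(d^2) = 26.
Step 3: rho = 1 - 6*26 / (11*(11^2 - 1)) = 1 - 156/1320 = 0.881818.
Step 4: Under H0, t = rho * sqrt((n-2)/(1-rho^2)) = 5.6097 ~ t(9).
Step 5: Two-sided p-value from the t-distribution with 9 df = 0.000330.
Step 6: alpha = 0.1. reject H0.

rho = 0.8818, p = 0.000330, reject H0 at alpha = 0.1.


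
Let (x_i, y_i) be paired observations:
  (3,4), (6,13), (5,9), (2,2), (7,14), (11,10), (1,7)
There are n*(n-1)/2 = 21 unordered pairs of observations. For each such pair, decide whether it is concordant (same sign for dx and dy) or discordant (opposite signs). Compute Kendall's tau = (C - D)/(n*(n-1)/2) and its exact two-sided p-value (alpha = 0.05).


Step 1: Enumerate the 21 unordered pairs (i,j) with i<j and classify each by sign(x_j-x_i) * sign(y_j-y_i).
  (1,2):dx=+3,dy=+9->C; (1,3):dx=+2,dy=+5->C; (1,4):dx=-1,dy=-2->C; (1,5):dx=+4,dy=+10->C
  (1,6):dx=+8,dy=+6->C; (1,7):dx=-2,dy=+3->D; (2,3):dx=-1,dy=-4->C; (2,4):dx=-4,dy=-11->C
  (2,5):dx=+1,dy=+1->C; (2,6):dx=+5,dy=-3->D; (2,7):dx=-5,dy=-6->C; (3,4):dx=-3,dy=-7->C
  (3,5):dx=+2,dy=+5->C; (3,6):dx=+6,dy=+1->C; (3,7):dx=-4,dy=-2->C; (4,5):dx=+5,dy=+12->C
  (4,6):dx=+9,dy=+8->C; (4,7):dx=-1,dy=+5->D; (5,6):dx=+4,dy=-4->D; (5,7):dx=-6,dy=-7->C
  (6,7):dx=-10,dy=-3->C
Step 2: C = 17, D = 4, total pairs = 21.
Step 3: tau = (C - D)/(n(n-1)/2) = (17 - 4)/21 = 0.619048.
Step 4: Exact two-sided p-value (enumerate n! = 5040 permutations of y under H0): p = 0.069048.
Step 5: alpha = 0.05. fail to reject H0.

tau_b = 0.6190 (C=17, D=4), p = 0.069048, fail to reject H0.


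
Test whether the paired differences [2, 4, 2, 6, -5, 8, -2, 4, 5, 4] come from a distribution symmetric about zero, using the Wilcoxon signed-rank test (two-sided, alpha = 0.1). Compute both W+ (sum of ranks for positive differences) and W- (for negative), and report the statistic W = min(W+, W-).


Step 1: Drop any zero differences (none here) and take |d_i|.
|d| = [2, 4, 2, 6, 5, 8, 2, 4, 5, 4]
Step 2: Midrank |d_i| (ties get averaged ranks).
ranks: |2|->2, |4|->5, |2|->2, |6|->9, |5|->7.5, |8|->10, |2|->2, |4|->5, |5|->7.5, |4|->5
Step 3: Attach original signs; sum ranks with positive sign and with negative sign.
W+ = 2 + 5 + 2 + 9 + 10 + 5 + 7.5 + 5 = 45.5
W- = 7.5 + 2 = 9.5
(Check: W+ + W- = 55 should equal n(n+1)/2 = 55.)
Step 4: Test statistic W = min(W+, W-) = 9.5.
Step 5: Ties in |d|, so use the tie-corrected normal approximation.
        E[W] = n(n+1)/4 = 10*11/4 = 27.5.
        Tie groups: |d|=2 (t=3), |d|=4 (t=3), |d|=5 (t=2); sum(t^3 - t) = 54.
        Var[W] = n(n+1)(2n+1)/24 - sum(t^3-t)/48 = 2310/24 - 54/48 = 95.125.
        z = (W - E[W]) / sqrt(Var[W]) = (9.5 - 27.5) / 9.7532 = -1.8455.
        Two-sided p = 2*Phi(z) = 0.064958.
Step 6: alpha = 0.1. reject H0.

W+ = 45.5, W- = 9.5, W = min = 9.5, p = 0.064958, reject H0.


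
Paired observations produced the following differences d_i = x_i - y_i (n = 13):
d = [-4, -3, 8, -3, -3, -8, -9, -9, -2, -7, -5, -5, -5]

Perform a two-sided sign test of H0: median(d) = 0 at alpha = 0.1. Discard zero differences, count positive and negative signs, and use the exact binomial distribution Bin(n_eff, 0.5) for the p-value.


Step 1: Discard zero differences. Original n = 13; n_eff = number of nonzero differences = 13.
Nonzero differences (with sign): -4, -3, +8, -3, -3, -8, -9, -9, -2, -7, -5, -5, -5
Step 2: Count signs: positive = 1, negative = 12.
Step 3: Under H0: P(positive) = 0.5, so the number of positives S ~ Bin(13, 0.5).
Step 4: Two-sided exact p-value = sum of Bin(13,0.5) probabilities at or below the observed probability = 0.003418.
Step 5: alpha = 0.1. reject H0.

n_eff = 13, pos = 1, neg = 12, p = 0.003418, reject H0.


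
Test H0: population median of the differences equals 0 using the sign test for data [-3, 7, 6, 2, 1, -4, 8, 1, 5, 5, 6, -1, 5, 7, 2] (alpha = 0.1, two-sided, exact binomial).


Step 1: Discard zero differences. Original n = 15; n_eff = number of nonzero differences = 15.
Nonzero differences (with sign): -3, +7, +6, +2, +1, -4, +8, +1, +5, +5, +6, -1, +5, +7, +2
Step 2: Count signs: positive = 12, negative = 3.
Step 3: Under H0: P(positive) = 0.5, so the number of positives S ~ Bin(15, 0.5).
Step 4: Two-sided exact p-value = sum of Bin(15,0.5) probabilities at or below the observed probability = 0.035156.
Step 5: alpha = 0.1. reject H0.

n_eff = 15, pos = 12, neg = 3, p = 0.035156, reject H0.


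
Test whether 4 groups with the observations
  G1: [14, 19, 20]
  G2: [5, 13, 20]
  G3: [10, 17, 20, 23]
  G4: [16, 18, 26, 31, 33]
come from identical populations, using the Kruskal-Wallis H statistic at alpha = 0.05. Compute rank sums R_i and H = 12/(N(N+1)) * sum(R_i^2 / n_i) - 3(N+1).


Step 1: Combine all N = 15 observations and assign midranks.
sorted (value, group, rank): (5,G2,1), (10,G3,2), (13,G2,3), (14,G1,4), (16,G4,5), (17,G3,6), (18,G4,7), (19,G1,8), (20,G1,10), (20,G2,10), (20,G3,10), (23,G3,12), (26,G4,13), (31,G4,14), (33,G4,15)
Step 2: Sum ranks within each group.
R_1 = 22 (n_1 = 3)
R_2 = 14 (n_2 = 3)
R_3 = 30 (n_3 = 4)
R_4 = 54 (n_4 = 5)
Step 3: H = 12/(N(N+1)) * sum(R_i^2/n_i) - 3(N+1)
     = 12/(15*16) * (22^2/3 + 14^2/3 + 30^2/4 + 54^2/5) - 3*16
     = 0.050000 * 1034.87 - 48
     = 3.743333.
Step 4: Ties present; correction factor C = 1 - 24/(15^3 - 15) = 0.992857. Corrected H = 3.743333 / 0.992857 = 3.770264.
Step 5: Under H0, H ~ chi^2(3); p-value = 0.287364.
Step 6: alpha = 0.05. fail to reject H0.

H = 3.7703, df = 3, p = 0.287364, fail to reject H0.


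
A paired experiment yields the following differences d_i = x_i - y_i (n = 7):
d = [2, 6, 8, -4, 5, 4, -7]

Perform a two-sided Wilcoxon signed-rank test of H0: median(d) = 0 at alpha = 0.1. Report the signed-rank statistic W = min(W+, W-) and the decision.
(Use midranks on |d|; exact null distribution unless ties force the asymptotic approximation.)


Step 1: Drop any zero differences (none here) and take |d_i|.
|d| = [2, 6, 8, 4, 5, 4, 7]
Step 2: Midrank |d_i| (ties get averaged ranks).
ranks: |2|->1, |6|->5, |8|->7, |4|->2.5, |5|->4, |4|->2.5, |7|->6
Step 3: Attach original signs; sum ranks with positive sign and with negative sign.
W+ = 1 + 5 + 7 + 4 + 2.5 = 19.5
W- = 2.5 + 6 = 8.5
(Check: W+ + W- = 28 should equal n(n+1)/2 = 28.)
Step 4: Test statistic W = min(W+, W-) = 8.5.
Step 5: Ties in |d|, so use the tie-corrected normal approximation.
        E[W] = n(n+1)/4 = 7*8/4 = 14.
        Tie groups: |d|=4 (t=2); sum(t^3 - t) = 6.
        Var[W] = n(n+1)(2n+1)/24 - sum(t^3-t)/48 = 840/24 - 6/48 = 34.875.
        z = (W - E[W]) / sqrt(Var[W]) = (8.5 - 14) / 5.9055 = -0.9313.
        Two-sided p = 2*Phi(z) = 0.351681.
Step 6: alpha = 0.1. fail to reject H0.

W+ = 19.5, W- = 8.5, W = min = 8.5, p = 0.351681, fail to reject H0.


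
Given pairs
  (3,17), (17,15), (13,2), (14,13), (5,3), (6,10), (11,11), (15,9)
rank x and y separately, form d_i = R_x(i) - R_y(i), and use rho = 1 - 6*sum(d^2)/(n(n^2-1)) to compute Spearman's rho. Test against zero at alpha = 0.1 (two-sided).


Step 1: Rank x and y separately (midranks; no ties here).
rank(x): 3->1, 17->8, 13->5, 14->6, 5->2, 6->3, 11->4, 15->7
rank(y): 17->8, 15->7, 2->1, 13->6, 3->2, 10->4, 11->5, 9->3
Step 2: d_i = R_x(i) - R_y(i); compute d_i^2.
  (1-8)^2=49, (8-7)^2=1, (5-1)^2=16, (6-6)^2=0, (2-2)^2=0, (3-4)^2=1, (4-5)^2=1, (7-3)^2=16
sum(d^2) = 84.
Step 3: rho = 1 - 6*84 / (8*(8^2 - 1)) = 1 - 504/504 = 0.000000.
Step 4: Under H0, t = rho * sqrt((n-2)/(1-rho^2)) = 0.0000 ~ t(6).
Step 5: Two-sided p-value from the t-distribution with 6 df = 1.000000.
Step 6: alpha = 0.1. fail to reject H0.

rho = 0.0000, p = 1.000000, fail to reject H0 at alpha = 0.1.


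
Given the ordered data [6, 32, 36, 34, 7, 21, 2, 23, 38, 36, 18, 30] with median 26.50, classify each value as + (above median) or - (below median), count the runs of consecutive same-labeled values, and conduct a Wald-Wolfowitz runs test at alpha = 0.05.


Step 1: Compute median = 26.50; label A = above, B = below.
Labels in order: BAAABBBBAABA  (n_A = 6, n_B = 6)
Step 2: Count runs R = 6.
Step 3: Under H0 (random ordering), E[R] = 2*n_A*n_B/(n_A+n_B) + 1 = 2*6*6/12 + 1 = 7.0000.
        Var[R] = 2*n_A*n_B*(2*n_A*n_B - n_A - n_B) / ((n_A+n_B)^2 * (n_A+n_B-1)) = 4320/1584 = 2.7273.
        SD[R] = 1.6514.
Step 4: Continuity-corrected z = (R + 0.5 - E[R]) / SD[R] = (6 + 0.5 - 7.0000) / 1.6514 = -0.3028.
Step 5: Two-sided p-value via normal approximation = 2*(1 - Phi(|z|)) = 0.762069.
Step 6: alpha = 0.05. fail to reject H0.

R = 6, z = -0.3028, p = 0.762069, fail to reject H0.


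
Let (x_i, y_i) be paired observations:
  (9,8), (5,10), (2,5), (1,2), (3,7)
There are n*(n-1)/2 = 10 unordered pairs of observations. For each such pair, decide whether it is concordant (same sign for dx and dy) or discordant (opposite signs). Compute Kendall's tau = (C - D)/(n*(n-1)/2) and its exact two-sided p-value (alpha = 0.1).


Step 1: Enumerate the 10 unordered pairs (i,j) with i<j and classify each by sign(x_j-x_i) * sign(y_j-y_i).
  (1,2):dx=-4,dy=+2->D; (1,3):dx=-7,dy=-3->C; (1,4):dx=-8,dy=-6->C; (1,5):dx=-6,dy=-1->C
  (2,3):dx=-3,dy=-5->C; (2,4):dx=-4,dy=-8->C; (2,5):dx=-2,dy=-3->C; (3,4):dx=-1,dy=-3->C
  (3,5):dx=+1,dy=+2->C; (4,5):dx=+2,dy=+5->C
Step 2: C = 9, D = 1, total pairs = 10.
Step 3: tau = (C - D)/(n(n-1)/2) = (9 - 1)/10 = 0.800000.
Step 4: Exact two-sided p-value (enumerate n! = 120 permutations of y under H0): p = 0.083333.
Step 5: alpha = 0.1. reject H0.

tau_b = 0.8000 (C=9, D=1), p = 0.083333, reject H0.


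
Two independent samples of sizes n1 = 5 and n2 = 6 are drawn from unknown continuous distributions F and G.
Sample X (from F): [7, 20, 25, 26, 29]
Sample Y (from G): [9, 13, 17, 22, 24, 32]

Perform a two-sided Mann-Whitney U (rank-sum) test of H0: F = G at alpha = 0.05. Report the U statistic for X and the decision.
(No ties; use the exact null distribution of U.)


Step 1: Combine and sort all 11 observations; assign midranks.
sorted (value, group): (7,X), (9,Y), (13,Y), (17,Y), (20,X), (22,Y), (24,Y), (25,X), (26,X), (29,X), (32,Y)
ranks: 7->1, 9->2, 13->3, 17->4, 20->5, 22->6, 24->7, 25->8, 26->9, 29->10, 32->11
Step 2: Rank sum for X: R1 = 1 + 5 + 8 + 9 + 10 = 33.
Step 3: U_X = R1 - n1(n1+1)/2 = 33 - 5*6/2 = 33 - 15 = 18.
       U_Y = n1*n2 - U_X = 30 - 18 = 12.
Step 4: No ties, so the exact null distribution of U (based on enumerating the C(11,5) = 462 equally likely rank assignments) gives the two-sided p-value.
Step 5: p-value = 0.662338; compare to alpha = 0.05. fail to reject H0.

U_X = 18, p = 0.662338, fail to reject H0 at alpha = 0.05.


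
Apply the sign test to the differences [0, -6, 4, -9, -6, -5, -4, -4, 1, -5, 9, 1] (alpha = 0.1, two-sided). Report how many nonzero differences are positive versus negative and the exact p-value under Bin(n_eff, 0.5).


Step 1: Discard zero differences. Original n = 12; n_eff = number of nonzero differences = 11.
Nonzero differences (with sign): -6, +4, -9, -6, -5, -4, -4, +1, -5, +9, +1
Step 2: Count signs: positive = 4, negative = 7.
Step 3: Under H0: P(positive) = 0.5, so the number of positives S ~ Bin(11, 0.5).
Step 4: Two-sided exact p-value = sum of Bin(11,0.5) probabilities at or below the observed probability = 0.548828.
Step 5: alpha = 0.1. fail to reject H0.

n_eff = 11, pos = 4, neg = 7, p = 0.548828, fail to reject H0.


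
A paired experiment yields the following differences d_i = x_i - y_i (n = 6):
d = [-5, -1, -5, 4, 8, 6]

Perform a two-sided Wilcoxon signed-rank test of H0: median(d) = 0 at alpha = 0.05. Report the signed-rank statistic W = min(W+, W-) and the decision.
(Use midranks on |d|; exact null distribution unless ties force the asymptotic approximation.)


Step 1: Drop any zero differences (none here) and take |d_i|.
|d| = [5, 1, 5, 4, 8, 6]
Step 2: Midrank |d_i| (ties get averaged ranks).
ranks: |5|->3.5, |1|->1, |5|->3.5, |4|->2, |8|->6, |6|->5
Step 3: Attach original signs; sum ranks with positive sign and with negative sign.
W+ = 2 + 6 + 5 = 13
W- = 3.5 + 1 + 3.5 = 8
(Check: W+ + W- = 21 should equal n(n+1)/2 = 21.)
Step 4: Test statistic W = min(W+, W-) = 8.
Step 5: Ties in |d|, so use the tie-corrected normal approximation.
        E[W] = n(n+1)/4 = 6*7/4 = 10.5.
        Tie groups: |d|=5 (t=2); sum(t^3 - t) = 6.
        Var[W] = n(n+1)(2n+1)/24 - sum(t^3-t)/48 = 546/24 - 6/48 = 22.625.
        z = (W - E[W]) / sqrt(Var[W]) = (8 - 10.5) / 4.7566 = -0.5256.
        Two-sided p = 2*Phi(z) = 0.599174.
Step 6: alpha = 0.05. fail to reject H0.

W+ = 13, W- = 8, W = min = 8, p = 0.599174, fail to reject H0.


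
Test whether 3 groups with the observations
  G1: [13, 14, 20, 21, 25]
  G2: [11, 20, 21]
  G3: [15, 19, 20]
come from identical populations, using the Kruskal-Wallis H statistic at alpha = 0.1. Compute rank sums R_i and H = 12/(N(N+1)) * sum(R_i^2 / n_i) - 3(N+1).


Step 1: Combine all N = 11 observations and assign midranks.
sorted (value, group, rank): (11,G2,1), (13,G1,2), (14,G1,3), (15,G3,4), (19,G3,5), (20,G1,7), (20,G2,7), (20,G3,7), (21,G1,9.5), (21,G2,9.5), (25,G1,11)
Step 2: Sum ranks within each group.
R_1 = 32.5 (n_1 = 5)
R_2 = 17.5 (n_2 = 3)
R_3 = 16 (n_3 = 3)
Step 3: H = 12/(N(N+1)) * sum(R_i^2/n_i) - 3(N+1)
     = 12/(11*12) * (32.5^2/5 + 17.5^2/3 + 16^2/3) - 3*12
     = 0.090909 * 398.667 - 36
     = 0.242424.
Step 4: Ties present; correction factor C = 1 - 30/(11^3 - 11) = 0.977273. Corrected H = 0.242424 / 0.977273 = 0.248062.
Step 5: Under H0, H ~ chi^2(2); p-value = 0.883352.
Step 6: alpha = 0.1. fail to reject H0.

H = 0.2481, df = 2, p = 0.883352, fail to reject H0.


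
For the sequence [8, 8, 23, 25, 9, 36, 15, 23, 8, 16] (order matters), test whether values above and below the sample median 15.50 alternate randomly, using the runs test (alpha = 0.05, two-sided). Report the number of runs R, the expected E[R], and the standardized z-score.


Step 1: Compute median = 15.50; label A = above, B = below.
Labels in order: BBAABABABA  (n_A = 5, n_B = 5)
Step 2: Count runs R = 8.
Step 3: Under H0 (random ordering), E[R] = 2*n_A*n_B/(n_A+n_B) + 1 = 2*5*5/10 + 1 = 6.0000.
        Var[R] = 2*n_A*n_B*(2*n_A*n_B - n_A - n_B) / ((n_A+n_B)^2 * (n_A+n_B-1)) = 2000/900 = 2.2222.
        SD[R] = 1.4907.
Step 4: Continuity-corrected z = (R - 0.5 - E[R]) / SD[R] = (8 - 0.5 - 6.0000) / 1.4907 = 1.0062.
Step 5: Two-sided p-value via normal approximation = 2*(1 - Phi(|z|)) = 0.314305.
Step 6: alpha = 0.05. fail to reject H0.

R = 8, z = 1.0062, p = 0.314305, fail to reject H0.


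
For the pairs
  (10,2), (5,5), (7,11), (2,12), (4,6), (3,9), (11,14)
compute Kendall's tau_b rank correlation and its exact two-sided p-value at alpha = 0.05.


Step 1: Enumerate the 21 unordered pairs (i,j) with i<j and classify each by sign(x_j-x_i) * sign(y_j-y_i).
  (1,2):dx=-5,dy=+3->D; (1,3):dx=-3,dy=+9->D; (1,4):dx=-8,dy=+10->D; (1,5):dx=-6,dy=+4->D
  (1,6):dx=-7,dy=+7->D; (1,7):dx=+1,dy=+12->C; (2,3):dx=+2,dy=+6->C; (2,4):dx=-3,dy=+7->D
  (2,5):dx=-1,dy=+1->D; (2,6):dx=-2,dy=+4->D; (2,7):dx=+6,dy=+9->C; (3,4):dx=-5,dy=+1->D
  (3,5):dx=-3,dy=-5->C; (3,6):dx=-4,dy=-2->C; (3,7):dx=+4,dy=+3->C; (4,5):dx=+2,dy=-6->D
  (4,6):dx=+1,dy=-3->D; (4,7):dx=+9,dy=+2->C; (5,6):dx=-1,dy=+3->D; (5,7):dx=+7,dy=+8->C
  (6,7):dx=+8,dy=+5->C
Step 2: C = 9, D = 12, total pairs = 21.
Step 3: tau = (C - D)/(n(n-1)/2) = (9 - 12)/21 = -0.142857.
Step 4: Exact two-sided p-value (enumerate n! = 5040 permutations of y under H0): p = 0.772619.
Step 5: alpha = 0.05. fail to reject H0.

tau_b = -0.1429 (C=9, D=12), p = 0.772619, fail to reject H0.


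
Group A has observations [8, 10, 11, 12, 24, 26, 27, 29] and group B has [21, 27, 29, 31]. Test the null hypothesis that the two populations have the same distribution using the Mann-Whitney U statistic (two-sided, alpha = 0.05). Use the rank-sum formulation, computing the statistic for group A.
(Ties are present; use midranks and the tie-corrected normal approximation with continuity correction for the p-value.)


Step 1: Combine and sort all 12 observations; assign midranks.
sorted (value, group): (8,X), (10,X), (11,X), (12,X), (21,Y), (24,X), (26,X), (27,X), (27,Y), (29,X), (29,Y), (31,Y)
ranks: 8->1, 10->2, 11->3, 12->4, 21->5, 24->6, 26->7, 27->8.5, 27->8.5, 29->10.5, 29->10.5, 31->12
Step 2: Rank sum for X: R1 = 1 + 2 + 3 + 4 + 6 + 7 + 8.5 + 10.5 = 42.
Step 3: U_X = R1 - n1(n1+1)/2 = 42 - 8*9/2 = 42 - 36 = 6.
       U_Y = n1*n2 - U_X = 32 - 6 = 26.
Step 4: Ties are present, so use the tie-corrected normal approximation (with continuity correction) for the p-value.
Step 5: p-value = 0.105412; compare to alpha = 0.05. fail to reject H0.

U_X = 6, p = 0.105412, fail to reject H0 at alpha = 0.05.


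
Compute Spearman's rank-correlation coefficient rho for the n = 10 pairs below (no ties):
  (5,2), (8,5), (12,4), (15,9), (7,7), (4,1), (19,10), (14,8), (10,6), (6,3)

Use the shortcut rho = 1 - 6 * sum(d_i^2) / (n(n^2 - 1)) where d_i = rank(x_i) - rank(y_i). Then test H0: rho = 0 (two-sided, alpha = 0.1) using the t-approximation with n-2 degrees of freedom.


Step 1: Rank x and y separately (midranks; no ties here).
rank(x): 5->2, 8->5, 12->7, 15->9, 7->4, 4->1, 19->10, 14->8, 10->6, 6->3
rank(y): 2->2, 5->5, 4->4, 9->9, 7->7, 1->1, 10->10, 8->8, 6->6, 3->3
Step 2: d_i = R_x(i) - R_y(i); compute d_i^2.
  (2-2)^2=0, (5-5)^2=0, (7-4)^2=9, (9-9)^2=0, (4-7)^2=9, (1-1)^2=0, (10-10)^2=0, (8-8)^2=0, (6-6)^2=0, (3-3)^2=0
sum(d^2) = 18.
Step 3: rho = 1 - 6*18 / (10*(10^2 - 1)) = 1 - 108/990 = 0.890909.
Step 4: Under H0, t = rho * sqrt((n-2)/(1-rho^2)) = 5.5482 ~ t(8).
Step 5: Two-sided p-value from the t-distribution with 8 df = 0.000542.
Step 6: alpha = 0.1. reject H0.

rho = 0.8909, p = 0.000542, reject H0 at alpha = 0.1.


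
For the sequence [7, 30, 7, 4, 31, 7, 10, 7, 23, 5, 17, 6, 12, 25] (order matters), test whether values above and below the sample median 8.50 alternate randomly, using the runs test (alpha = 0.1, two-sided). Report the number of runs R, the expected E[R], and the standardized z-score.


Step 1: Compute median = 8.50; label A = above, B = below.
Labels in order: BABBABABABABAA  (n_A = 7, n_B = 7)
Step 2: Count runs R = 12.
Step 3: Under H0 (random ordering), E[R] = 2*n_A*n_B/(n_A+n_B) + 1 = 2*7*7/14 + 1 = 8.0000.
        Var[R] = 2*n_A*n_B*(2*n_A*n_B - n_A - n_B) / ((n_A+n_B)^2 * (n_A+n_B-1)) = 8232/2548 = 3.2308.
        SD[R] = 1.7974.
Step 4: Continuity-corrected z = (R - 0.5 - E[R]) / SD[R] = (12 - 0.5 - 8.0000) / 1.7974 = 1.9472.
Step 5: Two-sided p-value via normal approximation = 2*(1 - Phi(|z|)) = 0.051508.
Step 6: alpha = 0.1. reject H0.

R = 12, z = 1.9472, p = 0.051508, reject H0.


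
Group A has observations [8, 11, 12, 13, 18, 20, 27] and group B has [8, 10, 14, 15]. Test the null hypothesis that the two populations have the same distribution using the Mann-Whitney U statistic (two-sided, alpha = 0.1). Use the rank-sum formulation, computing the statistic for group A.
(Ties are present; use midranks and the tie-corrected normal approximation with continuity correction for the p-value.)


Step 1: Combine and sort all 11 observations; assign midranks.
sorted (value, group): (8,X), (8,Y), (10,Y), (11,X), (12,X), (13,X), (14,Y), (15,Y), (18,X), (20,X), (27,X)
ranks: 8->1.5, 8->1.5, 10->3, 11->4, 12->5, 13->6, 14->7, 15->8, 18->9, 20->10, 27->11
Step 2: Rank sum for X: R1 = 1.5 + 4 + 5 + 6 + 9 + 10 + 11 = 46.5.
Step 3: U_X = R1 - n1(n1+1)/2 = 46.5 - 7*8/2 = 46.5 - 28 = 18.5.
       U_Y = n1*n2 - U_X = 28 - 18.5 = 9.5.
Step 4: Ties are present, so use the tie-corrected normal approximation (with continuity correction) for the p-value.
Step 5: p-value = 0.448659; compare to alpha = 0.1. fail to reject H0.

U_X = 18.5, p = 0.448659, fail to reject H0 at alpha = 0.1.


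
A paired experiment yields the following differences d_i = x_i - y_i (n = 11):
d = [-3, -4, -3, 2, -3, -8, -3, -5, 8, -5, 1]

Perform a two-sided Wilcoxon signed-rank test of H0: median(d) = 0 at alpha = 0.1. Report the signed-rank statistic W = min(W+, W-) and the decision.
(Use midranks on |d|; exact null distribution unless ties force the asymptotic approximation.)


Step 1: Drop any zero differences (none here) and take |d_i|.
|d| = [3, 4, 3, 2, 3, 8, 3, 5, 8, 5, 1]
Step 2: Midrank |d_i| (ties get averaged ranks).
ranks: |3|->4.5, |4|->7, |3|->4.5, |2|->2, |3|->4.5, |8|->10.5, |3|->4.5, |5|->8.5, |8|->10.5, |5|->8.5, |1|->1
Step 3: Attach original signs; sum ranks with positive sign and with negative sign.
W+ = 2 + 10.5 + 1 = 13.5
W- = 4.5 + 7 + 4.5 + 4.5 + 10.5 + 4.5 + 8.5 + 8.5 = 52.5
(Check: W+ + W- = 66 should equal n(n+1)/2 = 66.)
Step 4: Test statistic W = min(W+, W-) = 13.5.
Step 5: Ties in |d|, so use the tie-corrected normal approximation.
        E[W] = n(n+1)/4 = 11*12/4 = 33.
        Tie groups: |d|=3 (t=4), |d|=5 (t=2), |d|=8 (t=2); sum(t^3 - t) = 72.
        Var[W] = n(n+1)(2n+1)/24 - sum(t^3-t)/48 = 3036/24 - 72/48 = 125.
        z = (W - E[W]) / sqrt(Var[W]) = (13.5 - 33) / 11.1803 = -1.7441.
        Two-sided p = 2*Phi(z) = 0.081136.
Step 6: alpha = 0.1. reject H0.

W+ = 13.5, W- = 52.5, W = min = 13.5, p = 0.081136, reject H0.


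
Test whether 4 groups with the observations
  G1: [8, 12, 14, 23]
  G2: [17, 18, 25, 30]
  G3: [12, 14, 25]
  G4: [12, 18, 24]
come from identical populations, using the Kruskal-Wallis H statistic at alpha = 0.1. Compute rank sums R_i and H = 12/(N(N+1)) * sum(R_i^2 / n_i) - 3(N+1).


Step 1: Combine all N = 14 observations and assign midranks.
sorted (value, group, rank): (8,G1,1), (12,G1,3), (12,G3,3), (12,G4,3), (14,G1,5.5), (14,G3,5.5), (17,G2,7), (18,G2,8.5), (18,G4,8.5), (23,G1,10), (24,G4,11), (25,G2,12.5), (25,G3,12.5), (30,G2,14)
Step 2: Sum ranks within each group.
R_1 = 19.5 (n_1 = 4)
R_2 = 42 (n_2 = 4)
R_3 = 21 (n_3 = 3)
R_4 = 22.5 (n_4 = 3)
Step 3: H = 12/(N(N+1)) * sum(R_i^2/n_i) - 3(N+1)
     = 12/(14*15) * (19.5^2/4 + 42^2/4 + 21^2/3 + 22.5^2/3) - 3*15
     = 0.057143 * 851.812 - 45
     = 3.675000.
Step 4: Ties present; correction factor C = 1 - 42/(14^3 - 14) = 0.984615. Corrected H = 3.675000 / 0.984615 = 3.732422.
Step 5: Under H0, H ~ chi^2(3); p-value = 0.291845.
Step 6: alpha = 0.1. fail to reject H0.

H = 3.7324, df = 3, p = 0.291845, fail to reject H0.


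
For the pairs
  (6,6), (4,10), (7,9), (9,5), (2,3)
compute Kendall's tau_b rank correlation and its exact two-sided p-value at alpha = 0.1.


Step 1: Enumerate the 10 unordered pairs (i,j) with i<j and classify each by sign(x_j-x_i) * sign(y_j-y_i).
  (1,2):dx=-2,dy=+4->D; (1,3):dx=+1,dy=+3->C; (1,4):dx=+3,dy=-1->D; (1,5):dx=-4,dy=-3->C
  (2,3):dx=+3,dy=-1->D; (2,4):dx=+5,dy=-5->D; (2,5):dx=-2,dy=-7->C; (3,4):dx=+2,dy=-4->D
  (3,5):dx=-5,dy=-6->C; (4,5):dx=-7,dy=-2->C
Step 2: C = 5, D = 5, total pairs = 10.
Step 3: tau = (C - D)/(n(n-1)/2) = (5 - 5)/10 = 0.000000.
Step 4: Exact two-sided p-value (enumerate n! = 120 permutations of y under H0): p = 1.000000.
Step 5: alpha = 0.1. fail to reject H0.

tau_b = 0.0000 (C=5, D=5), p = 1.000000, fail to reject H0.


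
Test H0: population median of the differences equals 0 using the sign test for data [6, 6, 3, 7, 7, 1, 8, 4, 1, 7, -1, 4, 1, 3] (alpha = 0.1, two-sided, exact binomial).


Step 1: Discard zero differences. Original n = 14; n_eff = number of nonzero differences = 14.
Nonzero differences (with sign): +6, +6, +3, +7, +7, +1, +8, +4, +1, +7, -1, +4, +1, +3
Step 2: Count signs: positive = 13, negative = 1.
Step 3: Under H0: P(positive) = 0.5, so the number of positives S ~ Bin(14, 0.5).
Step 4: Two-sided exact p-value = sum of Bin(14,0.5) probabilities at or below the observed probability = 0.001831.
Step 5: alpha = 0.1. reject H0.

n_eff = 14, pos = 13, neg = 1, p = 0.001831, reject H0.


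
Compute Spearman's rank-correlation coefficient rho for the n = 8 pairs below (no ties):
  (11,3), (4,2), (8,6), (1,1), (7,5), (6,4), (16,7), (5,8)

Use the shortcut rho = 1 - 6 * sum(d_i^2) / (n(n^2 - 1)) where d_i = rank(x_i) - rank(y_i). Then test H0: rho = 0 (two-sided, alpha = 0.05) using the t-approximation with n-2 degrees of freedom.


Step 1: Rank x and y separately (midranks; no ties here).
rank(x): 11->7, 4->2, 8->6, 1->1, 7->5, 6->4, 16->8, 5->3
rank(y): 3->3, 2->2, 6->6, 1->1, 5->5, 4->4, 7->7, 8->8
Step 2: d_i = R_x(i) - R_y(i); compute d_i^2.
  (7-3)^2=16, (2-2)^2=0, (6-6)^2=0, (1-1)^2=0, (5-5)^2=0, (4-4)^2=0, (8-7)^2=1, (3-8)^2=25
sum(d^2) = 42.
Step 3: rho = 1 - 6*42 / (8*(8^2 - 1)) = 1 - 252/504 = 0.500000.
Step 4: Under H0, t = rho * sqrt((n-2)/(1-rho^2)) = 1.4142 ~ t(6).
Step 5: Two-sided p-value from the t-distribution with 6 df = 0.207031.
Step 6: alpha = 0.05. fail to reject H0.

rho = 0.5000, p = 0.207031, fail to reject H0 at alpha = 0.05.


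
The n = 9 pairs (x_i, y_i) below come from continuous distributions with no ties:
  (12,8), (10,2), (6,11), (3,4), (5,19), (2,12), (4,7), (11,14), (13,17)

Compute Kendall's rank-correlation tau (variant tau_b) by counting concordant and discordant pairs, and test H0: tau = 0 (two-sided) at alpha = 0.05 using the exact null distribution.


Step 1: Enumerate the 36 unordered pairs (i,j) with i<j and classify each by sign(x_j-x_i) * sign(y_j-y_i).
  (1,2):dx=-2,dy=-6->C; (1,3):dx=-6,dy=+3->D; (1,4):dx=-9,dy=-4->C; (1,5):dx=-7,dy=+11->D
  (1,6):dx=-10,dy=+4->D; (1,7):dx=-8,dy=-1->C; (1,8):dx=-1,dy=+6->D; (1,9):dx=+1,dy=+9->C
  (2,3):dx=-4,dy=+9->D; (2,4):dx=-7,dy=+2->D; (2,5):dx=-5,dy=+17->D; (2,6):dx=-8,dy=+10->D
  (2,7):dx=-6,dy=+5->D; (2,8):dx=+1,dy=+12->C; (2,9):dx=+3,dy=+15->C; (3,4):dx=-3,dy=-7->C
  (3,5):dx=-1,dy=+8->D; (3,6):dx=-4,dy=+1->D; (3,7):dx=-2,dy=-4->C; (3,8):dx=+5,dy=+3->C
  (3,9):dx=+7,dy=+6->C; (4,5):dx=+2,dy=+15->C; (4,6):dx=-1,dy=+8->D; (4,7):dx=+1,dy=+3->C
  (4,8):dx=+8,dy=+10->C; (4,9):dx=+10,dy=+13->C; (5,6):dx=-3,dy=-7->C; (5,7):dx=-1,dy=-12->C
  (5,8):dx=+6,dy=-5->D; (5,9):dx=+8,dy=-2->D; (6,7):dx=+2,dy=-5->D; (6,8):dx=+9,dy=+2->C
  (6,9):dx=+11,dy=+5->C; (7,8):dx=+7,dy=+7->C; (7,9):dx=+9,dy=+10->C; (8,9):dx=+2,dy=+3->C
Step 2: C = 21, D = 15, total pairs = 36.
Step 3: tau = (C - D)/(n(n-1)/2) = (21 - 15)/36 = 0.166667.
Step 4: Exact two-sided p-value (enumerate n! = 362880 permutations of y under H0): p = 0.612202.
Step 5: alpha = 0.05. fail to reject H0.

tau_b = 0.1667 (C=21, D=15), p = 0.612202, fail to reject H0.


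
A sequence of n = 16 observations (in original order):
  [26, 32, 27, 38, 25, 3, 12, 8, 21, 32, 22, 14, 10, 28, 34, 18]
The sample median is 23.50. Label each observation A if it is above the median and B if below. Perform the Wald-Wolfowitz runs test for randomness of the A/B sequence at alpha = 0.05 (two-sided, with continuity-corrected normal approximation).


Step 1: Compute median = 23.50; label A = above, B = below.
Labels in order: AAAAABBBBABBBAAB  (n_A = 8, n_B = 8)
Step 2: Count runs R = 6.
Step 3: Under H0 (random ordering), E[R] = 2*n_A*n_B/(n_A+n_B) + 1 = 2*8*8/16 + 1 = 9.0000.
        Var[R] = 2*n_A*n_B*(2*n_A*n_B - n_A - n_B) / ((n_A+n_B)^2 * (n_A+n_B-1)) = 14336/3840 = 3.7333.
        SD[R] = 1.9322.
Step 4: Continuity-corrected z = (R + 0.5 - E[R]) / SD[R] = (6 + 0.5 - 9.0000) / 1.9322 = -1.2939.
Step 5: Two-sided p-value via normal approximation = 2*(1 - Phi(|z|)) = 0.195709.
Step 6: alpha = 0.05. fail to reject H0.

R = 6, z = -1.2939, p = 0.195709, fail to reject H0.


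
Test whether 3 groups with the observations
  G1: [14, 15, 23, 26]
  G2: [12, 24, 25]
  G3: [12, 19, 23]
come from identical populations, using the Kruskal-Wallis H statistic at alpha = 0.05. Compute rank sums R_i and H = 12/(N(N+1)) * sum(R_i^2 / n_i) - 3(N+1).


Step 1: Combine all N = 10 observations and assign midranks.
sorted (value, group, rank): (12,G2,1.5), (12,G3,1.5), (14,G1,3), (15,G1,4), (19,G3,5), (23,G1,6.5), (23,G3,6.5), (24,G2,8), (25,G2,9), (26,G1,10)
Step 2: Sum ranks within each group.
R_1 = 23.5 (n_1 = 4)
R_2 = 18.5 (n_2 = 3)
R_3 = 13 (n_3 = 3)
Step 3: H = 12/(N(N+1)) * sum(R_i^2/n_i) - 3(N+1)
     = 12/(10*11) * (23.5^2/4 + 18.5^2/3 + 13^2/3) - 3*11
     = 0.109091 * 308.479 - 33
     = 0.652273.
Step 4: Ties present; correction factor C = 1 - 12/(10^3 - 10) = 0.987879. Corrected H = 0.652273 / 0.987879 = 0.660276.
Step 5: Under H0, H ~ chi^2(2); p-value = 0.718825.
Step 6: alpha = 0.05. fail to reject H0.

H = 0.6603, df = 2, p = 0.718825, fail to reject H0.


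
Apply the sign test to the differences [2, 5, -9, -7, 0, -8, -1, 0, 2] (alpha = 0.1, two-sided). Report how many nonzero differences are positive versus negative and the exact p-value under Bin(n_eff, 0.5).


Step 1: Discard zero differences. Original n = 9; n_eff = number of nonzero differences = 7.
Nonzero differences (with sign): +2, +5, -9, -7, -8, -1, +2
Step 2: Count signs: positive = 3, negative = 4.
Step 3: Under H0: P(positive) = 0.5, so the number of positives S ~ Bin(7, 0.5).
Step 4: Two-sided exact p-value = sum of Bin(7,0.5) probabilities at or below the observed probability = 1.000000.
Step 5: alpha = 0.1. fail to reject H0.

n_eff = 7, pos = 3, neg = 4, p = 1.000000, fail to reject H0.


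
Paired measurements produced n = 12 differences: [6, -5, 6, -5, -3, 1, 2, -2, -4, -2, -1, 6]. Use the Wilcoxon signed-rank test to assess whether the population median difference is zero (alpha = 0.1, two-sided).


Step 1: Drop any zero differences (none here) and take |d_i|.
|d| = [6, 5, 6, 5, 3, 1, 2, 2, 4, 2, 1, 6]
Step 2: Midrank |d_i| (ties get averaged ranks).
ranks: |6|->11, |5|->8.5, |6|->11, |5|->8.5, |3|->6, |1|->1.5, |2|->4, |2|->4, |4|->7, |2|->4, |1|->1.5, |6|->11
Step 3: Attach original signs; sum ranks with positive sign and with negative sign.
W+ = 11 + 11 + 1.5 + 4 + 11 = 38.5
W- = 8.5 + 8.5 + 6 + 4 + 7 + 4 + 1.5 = 39.5
(Check: W+ + W- = 78 should equal n(n+1)/2 = 78.)
Step 4: Test statistic W = min(W+, W-) = 38.5.
Step 5: Ties in |d|, so use the tie-corrected normal approximation.
        E[W] = n(n+1)/4 = 12*13/4 = 39.
        Tie groups: |d|=1 (t=2), |d|=2 (t=3), |d|=5 (t=2), |d|=6 (t=3); sum(t^3 - t) = 60.
        Var[W] = n(n+1)(2n+1)/24 - sum(t^3-t)/48 = 3900/24 - 60/48 = 161.25.
        z = (W - E[W]) / sqrt(Var[W]) = (38.5 - 39) / 12.6984 = -0.0394.
        Two-sided p = 2*Phi(z) = 0.968591.
Step 6: alpha = 0.1. fail to reject H0.

W+ = 38.5, W- = 39.5, W = min = 38.5, p = 0.968591, fail to reject H0.


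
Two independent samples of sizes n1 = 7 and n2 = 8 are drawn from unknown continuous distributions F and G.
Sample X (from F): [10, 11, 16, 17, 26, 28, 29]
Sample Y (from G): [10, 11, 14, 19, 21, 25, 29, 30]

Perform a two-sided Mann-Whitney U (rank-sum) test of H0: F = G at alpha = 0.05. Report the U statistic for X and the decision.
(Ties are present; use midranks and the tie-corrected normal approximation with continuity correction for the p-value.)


Step 1: Combine and sort all 15 observations; assign midranks.
sorted (value, group): (10,X), (10,Y), (11,X), (11,Y), (14,Y), (16,X), (17,X), (19,Y), (21,Y), (25,Y), (26,X), (28,X), (29,X), (29,Y), (30,Y)
ranks: 10->1.5, 10->1.5, 11->3.5, 11->3.5, 14->5, 16->6, 17->7, 19->8, 21->9, 25->10, 26->11, 28->12, 29->13.5, 29->13.5, 30->15
Step 2: Rank sum for X: R1 = 1.5 + 3.5 + 6 + 7 + 11 + 12 + 13.5 = 54.5.
Step 3: U_X = R1 - n1(n1+1)/2 = 54.5 - 7*8/2 = 54.5 - 28 = 26.5.
       U_Y = n1*n2 - U_X = 56 - 26.5 = 29.5.
Step 4: Ties are present, so use the tie-corrected normal approximation (with continuity correction) for the p-value.
Step 5: p-value = 0.907622; compare to alpha = 0.05. fail to reject H0.

U_X = 26.5, p = 0.907622, fail to reject H0 at alpha = 0.05.


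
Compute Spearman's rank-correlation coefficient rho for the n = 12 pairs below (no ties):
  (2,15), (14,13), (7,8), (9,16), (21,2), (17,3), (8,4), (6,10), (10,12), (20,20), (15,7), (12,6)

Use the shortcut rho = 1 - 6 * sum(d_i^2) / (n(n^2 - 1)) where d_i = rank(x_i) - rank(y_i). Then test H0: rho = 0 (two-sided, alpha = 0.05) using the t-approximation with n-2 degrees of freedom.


Step 1: Rank x and y separately (midranks; no ties here).
rank(x): 2->1, 14->8, 7->3, 9->5, 21->12, 17->10, 8->4, 6->2, 10->6, 20->11, 15->9, 12->7
rank(y): 15->10, 13->9, 8->6, 16->11, 2->1, 3->2, 4->3, 10->7, 12->8, 20->12, 7->5, 6->4
Step 2: d_i = R_x(i) - R_y(i); compute d_i^2.
  (1-10)^2=81, (8-9)^2=1, (3-6)^2=9, (5-11)^2=36, (12-1)^2=121, (10-2)^2=64, (4-3)^2=1, (2-7)^2=25, (6-8)^2=4, (11-12)^2=1, (9-5)^2=16, (7-4)^2=9
sum(d^2) = 368.
Step 3: rho = 1 - 6*368 / (12*(12^2 - 1)) = 1 - 2208/1716 = -0.286713.
Step 4: Under H0, t = rho * sqrt((n-2)/(1-rho^2)) = -0.9464 ~ t(10).
Step 5: Two-sided p-value from the t-distribution with 10 df = 0.366251.
Step 6: alpha = 0.05. fail to reject H0.

rho = -0.2867, p = 0.366251, fail to reject H0 at alpha = 0.05.


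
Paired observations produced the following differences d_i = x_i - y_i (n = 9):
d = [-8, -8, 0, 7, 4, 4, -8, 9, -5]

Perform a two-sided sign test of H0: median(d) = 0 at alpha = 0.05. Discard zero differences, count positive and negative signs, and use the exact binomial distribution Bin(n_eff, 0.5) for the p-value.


Step 1: Discard zero differences. Original n = 9; n_eff = number of nonzero differences = 8.
Nonzero differences (with sign): -8, -8, +7, +4, +4, -8, +9, -5
Step 2: Count signs: positive = 4, negative = 4.
Step 3: Under H0: P(positive) = 0.5, so the number of positives S ~ Bin(8, 0.5).
Step 4: Two-sided exact p-value = sum of Bin(8,0.5) probabilities at or below the observed probability = 1.000000.
Step 5: alpha = 0.05. fail to reject H0.

n_eff = 8, pos = 4, neg = 4, p = 1.000000, fail to reject H0.


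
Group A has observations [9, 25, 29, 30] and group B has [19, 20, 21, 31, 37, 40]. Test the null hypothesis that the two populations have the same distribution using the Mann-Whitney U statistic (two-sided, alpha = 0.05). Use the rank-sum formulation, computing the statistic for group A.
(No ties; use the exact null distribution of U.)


Step 1: Combine and sort all 10 observations; assign midranks.
sorted (value, group): (9,X), (19,Y), (20,Y), (21,Y), (25,X), (29,X), (30,X), (31,Y), (37,Y), (40,Y)
ranks: 9->1, 19->2, 20->3, 21->4, 25->5, 29->6, 30->7, 31->8, 37->9, 40->10
Step 2: Rank sum for X: R1 = 1 + 5 + 6 + 7 = 19.
Step 3: U_X = R1 - n1(n1+1)/2 = 19 - 4*5/2 = 19 - 10 = 9.
       U_Y = n1*n2 - U_X = 24 - 9 = 15.
Step 4: No ties, so the exact null distribution of U (based on enumerating the C(10,4) = 210 equally likely rank assignments) gives the two-sided p-value.
Step 5: p-value = 0.609524; compare to alpha = 0.05. fail to reject H0.

U_X = 9, p = 0.609524, fail to reject H0 at alpha = 0.05.


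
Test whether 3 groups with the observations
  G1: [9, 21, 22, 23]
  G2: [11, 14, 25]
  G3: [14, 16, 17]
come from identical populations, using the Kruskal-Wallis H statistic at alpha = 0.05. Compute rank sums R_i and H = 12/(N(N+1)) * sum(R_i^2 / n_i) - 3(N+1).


Step 1: Combine all N = 10 observations and assign midranks.
sorted (value, group, rank): (9,G1,1), (11,G2,2), (14,G2,3.5), (14,G3,3.5), (16,G3,5), (17,G3,6), (21,G1,7), (22,G1,8), (23,G1,9), (25,G2,10)
Step 2: Sum ranks within each group.
R_1 = 25 (n_1 = 4)
R_2 = 15.5 (n_2 = 3)
R_3 = 14.5 (n_3 = 3)
Step 3: H = 12/(N(N+1)) * sum(R_i^2/n_i) - 3(N+1)
     = 12/(10*11) * (25^2/4 + 15.5^2/3 + 14.5^2/3) - 3*11
     = 0.109091 * 306.417 - 33
     = 0.427273.
Step 4: Ties present; correction factor C = 1 - 6/(10^3 - 10) = 0.993939. Corrected H = 0.427273 / 0.993939 = 0.429878.
Step 5: Under H0, H ~ chi^2(2); p-value = 0.806591.
Step 6: alpha = 0.05. fail to reject H0.

H = 0.4299, df = 2, p = 0.806591, fail to reject H0.
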